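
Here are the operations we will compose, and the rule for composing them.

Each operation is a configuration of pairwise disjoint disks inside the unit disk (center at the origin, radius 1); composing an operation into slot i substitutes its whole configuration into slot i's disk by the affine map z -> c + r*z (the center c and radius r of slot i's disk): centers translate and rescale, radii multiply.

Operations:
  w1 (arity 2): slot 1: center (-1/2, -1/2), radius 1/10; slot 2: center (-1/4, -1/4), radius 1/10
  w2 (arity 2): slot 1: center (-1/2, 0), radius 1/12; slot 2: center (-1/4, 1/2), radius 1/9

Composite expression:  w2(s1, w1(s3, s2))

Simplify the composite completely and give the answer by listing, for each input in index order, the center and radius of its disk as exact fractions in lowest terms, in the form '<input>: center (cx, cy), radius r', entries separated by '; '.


s1: center (-1/2, 0), radius 1/12; s2: center (-5/18, 17/36), radius 1/90; s3: center (-11/36, 4/9), radius 1/90


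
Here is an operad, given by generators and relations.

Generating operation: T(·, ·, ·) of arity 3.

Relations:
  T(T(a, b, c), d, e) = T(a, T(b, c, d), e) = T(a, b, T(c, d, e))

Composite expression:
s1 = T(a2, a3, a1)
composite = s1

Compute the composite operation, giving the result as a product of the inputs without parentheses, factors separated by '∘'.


Associativity of T dissolves the nesting; only the a-input order survives.
T(a2, a3, a1) reduces to a2 ∘ a3 ∘ a1

a2 ∘ a3 ∘ a1


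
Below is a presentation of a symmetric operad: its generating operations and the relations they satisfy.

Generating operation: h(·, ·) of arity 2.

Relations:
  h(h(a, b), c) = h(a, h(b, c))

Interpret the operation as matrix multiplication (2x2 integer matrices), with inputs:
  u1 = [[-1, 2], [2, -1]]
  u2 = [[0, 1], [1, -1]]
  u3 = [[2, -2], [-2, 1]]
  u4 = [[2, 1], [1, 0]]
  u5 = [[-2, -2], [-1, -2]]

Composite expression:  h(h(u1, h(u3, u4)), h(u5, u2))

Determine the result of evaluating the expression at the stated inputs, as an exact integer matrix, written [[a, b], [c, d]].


h(u3, u4) = [[2, 2], [-3, -2]]
h(u1, h(u3, u4)) = [[-8, -6], [7, 6]]
h(u5, u2) = [[-2, 0], [-2, 1]]
h(h(u1, h(u3, u4)), h(u5, u2)) = [[28, -6], [-26, 6]]

[[28, -6], [-26, 6]]


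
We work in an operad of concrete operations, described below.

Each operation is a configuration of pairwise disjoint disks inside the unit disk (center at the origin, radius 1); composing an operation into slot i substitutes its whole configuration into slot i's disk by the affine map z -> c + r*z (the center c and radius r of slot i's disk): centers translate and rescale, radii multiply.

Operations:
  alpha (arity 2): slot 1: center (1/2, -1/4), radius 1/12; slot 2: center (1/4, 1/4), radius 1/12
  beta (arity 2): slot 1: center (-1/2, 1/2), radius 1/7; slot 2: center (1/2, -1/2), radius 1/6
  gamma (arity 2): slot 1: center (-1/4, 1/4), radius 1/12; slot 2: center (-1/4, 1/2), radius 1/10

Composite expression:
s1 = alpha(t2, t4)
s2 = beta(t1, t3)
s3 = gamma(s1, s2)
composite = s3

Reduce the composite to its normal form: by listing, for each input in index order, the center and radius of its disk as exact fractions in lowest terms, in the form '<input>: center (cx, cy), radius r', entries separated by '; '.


Follow each t-input down from gamma: c' goes to c + r*c', radius to r*r'.
t2 passes through 2 substitutions, ending at center (-5/24, 11/48), radius 1/144
t4 passes through 2 substitutions, ending at center (-11/48, 13/48), radius 1/144
t1 passes through 2 substitutions, ending at center (-3/10, 11/20), radius 1/70
t3 passes through 2 substitutions, ending at center (-1/5, 9/20), radius 1/60

t1: center (-3/10, 11/20), radius 1/70; t2: center (-5/24, 11/48), radius 1/144; t3: center (-1/5, 9/20), radius 1/60; t4: center (-11/48, 13/48), radius 1/144


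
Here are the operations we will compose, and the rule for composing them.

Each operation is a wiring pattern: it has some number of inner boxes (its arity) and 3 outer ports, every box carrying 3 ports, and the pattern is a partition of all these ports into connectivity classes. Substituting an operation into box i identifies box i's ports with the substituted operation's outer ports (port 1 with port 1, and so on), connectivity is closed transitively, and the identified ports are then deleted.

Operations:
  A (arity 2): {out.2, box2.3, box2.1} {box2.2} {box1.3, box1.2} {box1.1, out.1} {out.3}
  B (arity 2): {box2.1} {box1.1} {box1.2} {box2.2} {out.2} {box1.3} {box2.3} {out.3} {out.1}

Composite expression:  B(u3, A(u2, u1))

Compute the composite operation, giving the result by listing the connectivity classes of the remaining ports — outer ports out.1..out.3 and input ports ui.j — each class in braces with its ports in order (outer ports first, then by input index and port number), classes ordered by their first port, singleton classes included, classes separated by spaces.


{out.1} {out.2} {out.3} {u1.1, u1.3} {u1.2} {u2.1} {u2.2, u2.3} {u3.1} {u3.2} {u3.3}

Two ports join when wires chain via B-identified ports.
through A, on inputs (u2, u1): {out.1, u2.1} {out.2, u1.1, u1.3} {out.3} {u1.2} {u2.2, u2.3} (out.j = stage outer ports)
through B, on inputs (u3, u2, u1): {out.1} {out.2} {out.3} {u1.1, u1.3} {u1.2} {u2.1} {u2.2, u2.3} {u3.1} {u3.2} {u3.3} (out.j = stage outer ports)


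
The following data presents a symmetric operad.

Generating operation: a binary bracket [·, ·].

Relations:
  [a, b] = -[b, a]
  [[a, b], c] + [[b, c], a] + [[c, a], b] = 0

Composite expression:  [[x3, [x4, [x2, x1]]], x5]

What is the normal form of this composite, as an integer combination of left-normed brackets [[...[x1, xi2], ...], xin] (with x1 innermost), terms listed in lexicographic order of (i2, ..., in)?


-[[[[x1, x2], x4], x3], x5]

In the tensor algebra, words opening x1 carry the x1-anchored form.
Composite bracket: [[x3, [x4, [x2, x1]]], x5]
The bracket unfolds into 16 signed words via [a, b] = ab - ba (2^4 = 16).
Coefficients come from the x1-initial words:
  sign of x1x2x4x3x5 is -1, so it contributes -[[[[x1, x2], x4], x3], x5]


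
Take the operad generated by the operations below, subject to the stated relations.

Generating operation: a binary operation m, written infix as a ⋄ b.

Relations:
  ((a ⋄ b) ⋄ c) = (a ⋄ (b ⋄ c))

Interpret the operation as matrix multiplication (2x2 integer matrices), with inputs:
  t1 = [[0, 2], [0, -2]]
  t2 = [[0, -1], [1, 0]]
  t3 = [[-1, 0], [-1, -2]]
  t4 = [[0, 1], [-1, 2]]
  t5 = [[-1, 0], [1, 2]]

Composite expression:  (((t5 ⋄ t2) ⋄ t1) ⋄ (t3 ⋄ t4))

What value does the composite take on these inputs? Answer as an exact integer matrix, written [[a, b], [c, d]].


[[-4, 10], [12, -30]]


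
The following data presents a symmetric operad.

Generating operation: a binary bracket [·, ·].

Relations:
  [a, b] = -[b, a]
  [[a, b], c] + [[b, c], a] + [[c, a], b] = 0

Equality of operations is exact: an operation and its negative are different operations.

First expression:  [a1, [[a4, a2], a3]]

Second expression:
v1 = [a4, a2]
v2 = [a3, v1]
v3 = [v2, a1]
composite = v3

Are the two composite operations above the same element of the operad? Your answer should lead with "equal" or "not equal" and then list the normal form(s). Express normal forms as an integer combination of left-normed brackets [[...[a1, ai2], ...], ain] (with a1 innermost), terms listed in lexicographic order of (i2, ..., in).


equal; both compose to -[[[a1, a2], a4], a3] + [[[a1, a3], a2], a4] - [[[a1, a3], a4], a2] + [[[a1, a4], a2], a3]

The first composite normalizes to -[[[a1, a2], a4], a3] + [[[a1, a3], a2], a4] - [[[a1, a3], a4], a2] + [[[a1, a4], a2], a3]
The second composite normalizes to -[[[a1, a2], a4], a3] + [[[a1, a3], a2], a4] - [[[a1, a3], a4], a2] + [[[a1, a4], a2], a3]
Identical normal forms: equal.


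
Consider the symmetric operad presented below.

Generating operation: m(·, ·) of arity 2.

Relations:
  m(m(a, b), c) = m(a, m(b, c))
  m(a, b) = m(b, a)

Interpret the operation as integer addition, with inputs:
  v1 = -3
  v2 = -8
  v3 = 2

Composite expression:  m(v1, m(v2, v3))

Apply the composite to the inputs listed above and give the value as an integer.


-9

m(v2, v3) = -6
m(v1, m(v2, v3)) = -9


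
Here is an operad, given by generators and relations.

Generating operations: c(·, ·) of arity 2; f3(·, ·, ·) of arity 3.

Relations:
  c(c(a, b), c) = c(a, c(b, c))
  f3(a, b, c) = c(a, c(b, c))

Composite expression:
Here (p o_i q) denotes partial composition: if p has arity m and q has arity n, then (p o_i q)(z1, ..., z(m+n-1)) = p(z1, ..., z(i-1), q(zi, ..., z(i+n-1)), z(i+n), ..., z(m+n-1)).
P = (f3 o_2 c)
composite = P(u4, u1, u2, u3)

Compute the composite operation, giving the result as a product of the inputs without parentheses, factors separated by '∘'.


u4 ∘ u1 ∘ u2 ∘ u3

Every regrouping of f3 is equal, so read the u-inputs in written order.
c(u1, u2) collapses to u1 ∘ u2
f3(u4, c(u1, u2), u3) collapses to u4 ∘ u1 ∘ u2 ∘ u3


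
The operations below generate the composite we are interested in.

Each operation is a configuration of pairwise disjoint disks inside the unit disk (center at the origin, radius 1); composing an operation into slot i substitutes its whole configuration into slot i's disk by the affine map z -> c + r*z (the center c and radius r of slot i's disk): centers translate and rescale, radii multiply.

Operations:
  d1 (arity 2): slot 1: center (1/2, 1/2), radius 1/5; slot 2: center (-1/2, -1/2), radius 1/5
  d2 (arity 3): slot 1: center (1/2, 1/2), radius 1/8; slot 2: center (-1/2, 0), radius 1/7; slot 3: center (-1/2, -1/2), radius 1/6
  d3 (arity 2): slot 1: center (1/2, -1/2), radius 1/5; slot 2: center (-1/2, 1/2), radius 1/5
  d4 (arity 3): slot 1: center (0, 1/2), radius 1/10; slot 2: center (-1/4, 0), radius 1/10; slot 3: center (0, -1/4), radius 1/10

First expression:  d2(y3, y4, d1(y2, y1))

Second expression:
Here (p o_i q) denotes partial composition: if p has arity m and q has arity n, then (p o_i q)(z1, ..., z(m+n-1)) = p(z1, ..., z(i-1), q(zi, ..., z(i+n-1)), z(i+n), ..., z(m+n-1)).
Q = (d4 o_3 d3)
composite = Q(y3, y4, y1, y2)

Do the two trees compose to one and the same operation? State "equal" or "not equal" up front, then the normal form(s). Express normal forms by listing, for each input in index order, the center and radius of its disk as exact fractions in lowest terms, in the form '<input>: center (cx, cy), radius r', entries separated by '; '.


not equal; the first gives y1: center (-7/12, -7/12), radius 1/30; y2: center (-5/12, -5/12), radius 1/30; y3: center (1/2, 1/2), radius 1/8; y4: center (-1/2, 0), radius 1/7 and the second y1: center (1/20, -3/10), radius 1/50; y2: center (-1/20, -1/5), radius 1/50; y3: center (0, 1/2), radius 1/10; y4: center (-1/4, 0), radius 1/10

The first composite normalizes to y1: center (-7/12, -7/12), radius 1/30; y2: center (-5/12, -5/12), radius 1/30; y3: center (1/2, 1/2), radius 1/8; y4: center (-1/2, 0), radius 1/7
The second composite normalizes to y1: center (1/20, -3/10), radius 1/50; y2: center (-1/20, -1/5), radius 1/50; y3: center (0, 1/2), radius 1/10; y4: center (-1/4, 0), radius 1/10
They disagree, so not equal.


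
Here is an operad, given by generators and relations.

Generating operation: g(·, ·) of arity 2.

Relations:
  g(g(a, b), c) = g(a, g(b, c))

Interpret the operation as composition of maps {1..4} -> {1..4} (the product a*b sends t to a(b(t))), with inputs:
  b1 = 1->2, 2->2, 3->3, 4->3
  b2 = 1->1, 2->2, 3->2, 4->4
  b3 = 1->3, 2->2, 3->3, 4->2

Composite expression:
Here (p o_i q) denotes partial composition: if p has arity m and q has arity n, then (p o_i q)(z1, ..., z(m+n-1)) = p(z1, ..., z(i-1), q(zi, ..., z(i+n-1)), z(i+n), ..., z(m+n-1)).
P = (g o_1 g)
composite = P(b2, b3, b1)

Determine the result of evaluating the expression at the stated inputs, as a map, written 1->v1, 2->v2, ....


g(b2, b3) = 1->2, 2->2, 3->2, 4->2
g(g(b2, b3), b1) = 1->2, 2->2, 3->2, 4->2

1->2, 2->2, 3->2, 4->2


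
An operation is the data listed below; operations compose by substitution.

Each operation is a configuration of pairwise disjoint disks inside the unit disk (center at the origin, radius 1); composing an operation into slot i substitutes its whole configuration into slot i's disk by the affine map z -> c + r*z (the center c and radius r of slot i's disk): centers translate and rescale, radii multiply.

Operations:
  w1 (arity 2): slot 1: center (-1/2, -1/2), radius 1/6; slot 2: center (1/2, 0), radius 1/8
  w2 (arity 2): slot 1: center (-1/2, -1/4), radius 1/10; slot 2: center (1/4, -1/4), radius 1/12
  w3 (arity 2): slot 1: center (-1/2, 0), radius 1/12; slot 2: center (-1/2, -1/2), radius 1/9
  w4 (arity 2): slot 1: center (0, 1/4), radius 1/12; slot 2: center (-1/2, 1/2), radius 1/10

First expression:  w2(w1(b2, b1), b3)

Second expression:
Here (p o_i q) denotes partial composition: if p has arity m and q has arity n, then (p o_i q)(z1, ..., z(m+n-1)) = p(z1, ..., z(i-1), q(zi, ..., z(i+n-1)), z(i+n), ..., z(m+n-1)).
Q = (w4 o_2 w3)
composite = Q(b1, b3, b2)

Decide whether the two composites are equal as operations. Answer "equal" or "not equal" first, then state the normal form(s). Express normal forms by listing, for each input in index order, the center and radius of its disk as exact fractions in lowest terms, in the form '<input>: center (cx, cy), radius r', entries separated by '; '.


not equal; the first gives b1: center (-9/20, -1/4), radius 1/80; b2: center (-11/20, -3/10), radius 1/60; b3: center (1/4, -1/4), radius 1/12 and the second b1: center (0, 1/4), radius 1/12; b2: center (-11/20, 9/20), radius 1/90; b3: center (-11/20, 1/2), radius 1/120

The first expression reduces to b1: center (-9/20, -1/4), radius 1/80; b2: center (-11/20, -3/10), radius 1/60; b3: center (1/4, -1/4), radius 1/12
The second expression reduces to b1: center (0, 1/4), radius 1/12; b2: center (-11/20, 9/20), radius 1/90; b3: center (-11/20, 1/2), radius 1/120
Different reductions; not equal.


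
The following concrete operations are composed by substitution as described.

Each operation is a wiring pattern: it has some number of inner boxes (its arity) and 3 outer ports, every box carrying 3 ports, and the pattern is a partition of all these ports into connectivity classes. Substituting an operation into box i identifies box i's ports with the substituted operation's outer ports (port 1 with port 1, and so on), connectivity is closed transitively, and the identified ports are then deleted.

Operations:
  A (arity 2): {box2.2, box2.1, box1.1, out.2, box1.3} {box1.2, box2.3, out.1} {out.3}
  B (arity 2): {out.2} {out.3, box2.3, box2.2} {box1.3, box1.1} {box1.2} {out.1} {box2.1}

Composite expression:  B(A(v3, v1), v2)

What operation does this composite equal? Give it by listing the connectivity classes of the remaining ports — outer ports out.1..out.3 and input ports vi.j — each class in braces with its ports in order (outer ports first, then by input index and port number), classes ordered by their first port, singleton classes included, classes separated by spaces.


{out.1} {out.2} {out.3, v2.2, v2.3} {v1.1, v1.2, v3.1, v3.3} {v1.3, v3.2} {v2.1}

Two ports join when wires chain via B-identified ports.
after A, the pattern on (v3, v1) reads {out.1, v1.3, v3.2} {out.2, v1.1, v1.2, v3.1, v3.3} {out.3} (out.j = its outer ports)
after B, the pattern on (v3, v1, v2) reads {out.1} {out.2} {out.3, v2.2, v2.3} {v1.1, v1.2, v3.1, v3.3} {v1.3, v3.2} {v2.1} (out.j = its outer ports)


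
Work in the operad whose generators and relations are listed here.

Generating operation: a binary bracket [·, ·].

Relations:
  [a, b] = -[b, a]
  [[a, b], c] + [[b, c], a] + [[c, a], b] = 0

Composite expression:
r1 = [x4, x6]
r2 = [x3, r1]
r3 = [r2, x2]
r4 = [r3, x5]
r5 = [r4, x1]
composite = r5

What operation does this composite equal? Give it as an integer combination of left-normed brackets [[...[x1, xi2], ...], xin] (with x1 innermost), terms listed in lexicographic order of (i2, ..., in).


[[[[[x1, x2], x3], x4], x6], x5] - [[[[[x1, x2], x3], x6], x4], x5] - [[[[[x1, x2], x4], x6], x3], x5] + [[[[[x1, x2], x6], x4], x3], x5] - [[[[[x1, x3], x4], x6], x2], x5] + [[[[[x1, x3], x6], x4], x2], x5] + [[[[[x1, x4], x6], x3], x2], x5] - [[[[[x1, x5], x2], x3], x4], x6] + [[[[[x1, x5], x2], x3], x6], x4] + [[[[[x1, x5], x2], x4], x6], x3] - [[[[[x1, x5], x2], x6], x4], x3] + [[[[[x1, x5], x3], x4], x6], x2] - [[[[[x1, x5], x3], x6], x4], x2] - [[[[[x1, x5], x4], x6], x3], x2] + [[[[[x1, x5], x6], x4], x3], x2] - [[[[[x1, x6], x4], x3], x2], x5]


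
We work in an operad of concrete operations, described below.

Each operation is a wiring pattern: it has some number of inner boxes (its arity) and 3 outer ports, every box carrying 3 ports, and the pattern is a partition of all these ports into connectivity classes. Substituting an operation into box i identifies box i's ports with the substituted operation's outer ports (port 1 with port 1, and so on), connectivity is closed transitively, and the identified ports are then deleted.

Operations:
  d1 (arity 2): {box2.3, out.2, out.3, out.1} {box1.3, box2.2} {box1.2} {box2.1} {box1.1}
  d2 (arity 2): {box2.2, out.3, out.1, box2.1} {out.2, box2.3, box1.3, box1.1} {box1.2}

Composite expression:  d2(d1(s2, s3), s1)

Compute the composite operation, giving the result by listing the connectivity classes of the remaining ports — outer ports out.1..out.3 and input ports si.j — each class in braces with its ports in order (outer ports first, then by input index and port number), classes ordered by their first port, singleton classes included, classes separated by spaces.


{out.1, out.3, s1.1, s1.2} {out.2, s1.3, s3.3} {s2.1} {s2.2} {s2.3, s3.2} {s3.1}

Connectivity passes through glued d2-boundaries; trace each wire chain.
stage d1: inputs (s2, s3), connectivity {out.1, out.2, out.3, s3.3} {s2.1} {s2.2} {s2.3, s3.2} {s3.1}, out.j its boundary
stage d2: inputs (s2, s3, s1), connectivity {out.1, out.3, s1.1, s1.2} {out.2, s1.3, s3.3} {s2.1} {s2.2} {s2.3, s3.2} {s3.1}, out.j its boundary


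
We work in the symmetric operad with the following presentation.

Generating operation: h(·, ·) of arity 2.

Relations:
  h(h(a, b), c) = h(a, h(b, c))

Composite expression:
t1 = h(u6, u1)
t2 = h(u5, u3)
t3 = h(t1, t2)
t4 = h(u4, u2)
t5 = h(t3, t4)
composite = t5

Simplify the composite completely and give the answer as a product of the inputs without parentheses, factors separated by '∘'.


u6 ∘ u1 ∘ u5 ∘ u3 ∘ u4 ∘ u2

The h-tree's shape is irrelevant; the u-reading-order decides.
h(u6, u1) reduces to u6 ∘ u1
h(u5, u3) reduces to u5 ∘ u3
h(h(u6, u1), h(u5, u3)) reduces to u6 ∘ u1 ∘ u5 ∘ u3
h(u4, u2) reduces to u4 ∘ u2
h(h(h(u6, u1), h(u5, u3)), h(u4, u2)) reduces to u6 ∘ u1 ∘ u5 ∘ u3 ∘ u4 ∘ u2


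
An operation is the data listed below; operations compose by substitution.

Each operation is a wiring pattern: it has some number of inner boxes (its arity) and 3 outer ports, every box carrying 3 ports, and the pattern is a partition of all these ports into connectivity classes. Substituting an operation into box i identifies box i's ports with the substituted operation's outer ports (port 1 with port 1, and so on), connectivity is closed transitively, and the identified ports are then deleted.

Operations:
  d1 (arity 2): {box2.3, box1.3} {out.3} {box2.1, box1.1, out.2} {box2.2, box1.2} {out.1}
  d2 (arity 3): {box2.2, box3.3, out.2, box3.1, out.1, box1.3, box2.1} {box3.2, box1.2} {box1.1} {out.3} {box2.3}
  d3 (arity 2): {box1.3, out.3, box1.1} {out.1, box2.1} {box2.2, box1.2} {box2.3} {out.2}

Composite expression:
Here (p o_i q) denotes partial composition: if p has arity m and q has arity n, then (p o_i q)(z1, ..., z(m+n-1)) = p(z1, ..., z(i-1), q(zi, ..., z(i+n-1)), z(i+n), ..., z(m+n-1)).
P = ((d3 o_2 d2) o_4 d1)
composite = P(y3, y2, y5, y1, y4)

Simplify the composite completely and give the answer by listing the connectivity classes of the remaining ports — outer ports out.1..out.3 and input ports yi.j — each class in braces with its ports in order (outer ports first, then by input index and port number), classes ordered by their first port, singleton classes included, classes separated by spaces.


Connectivity passes through glued d3-boundaries; trace each wire chain.
after d1, the pattern on (y1, y4) reads {out.1} {out.2, y1.1, y4.1} {out.3} {y1.2, y4.2} {y1.3, y4.3} (out.j = its outer ports)
after d2, the pattern on (y2, y5, y1, y4) reads {out.1, out.2, y2.3, y5.1, y5.2} {out.3} {y1.1, y2.2, y4.1} {y1.2, y4.2} {y1.3, y4.3} {y2.1} {y5.3} (out.j = its outer ports)
after d3, the pattern on (y3, y2, y5, y1, y4) reads {out.1, y2.3, y3.2, y5.1, y5.2} {out.2} {out.3, y3.1, y3.3} {y1.1, y2.2, y4.1} {y1.2, y4.2} {y1.3, y4.3} {y2.1} {y5.3} (out.j = its outer ports)

{out.1, y2.3, y3.2, y5.1, y5.2} {out.2} {out.3, y3.1, y3.3} {y1.1, y2.2, y4.1} {y1.2, y4.2} {y1.3, y4.3} {y2.1} {y5.3}


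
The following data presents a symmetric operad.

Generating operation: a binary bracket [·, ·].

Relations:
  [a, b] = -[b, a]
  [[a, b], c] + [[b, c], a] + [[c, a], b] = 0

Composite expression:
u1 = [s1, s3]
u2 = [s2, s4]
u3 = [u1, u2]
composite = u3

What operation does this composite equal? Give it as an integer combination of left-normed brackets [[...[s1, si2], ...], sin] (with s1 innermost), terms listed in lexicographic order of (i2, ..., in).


[[[s1, s3], s2], s4] - [[[s1, s3], s4], s2]

Antisymmetry and Jacobi reduce to s1-anchored left-normed brackets.
Composite bracket: [[s1, s3], [s2, s4]]
Applying ab - ba throughout gives 8 signed words (2^3 = 8).
Coefficients come from the s1-initial words:
  the word s1s3s2s4 carries sign +1 and contributes +[[[s1, s3], s2], s4]
  the word s1s3s4s2 carries sign -1 and contributes -[[[s1, s3], s4], s2]


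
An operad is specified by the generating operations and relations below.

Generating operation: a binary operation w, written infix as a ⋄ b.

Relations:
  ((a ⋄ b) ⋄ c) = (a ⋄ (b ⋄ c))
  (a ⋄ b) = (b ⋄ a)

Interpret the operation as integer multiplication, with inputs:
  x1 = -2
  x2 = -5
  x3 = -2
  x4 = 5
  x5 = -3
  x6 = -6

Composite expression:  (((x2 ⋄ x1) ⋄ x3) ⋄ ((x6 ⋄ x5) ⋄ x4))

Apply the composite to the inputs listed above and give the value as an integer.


-1800

(x2 ⋄ x1) = 10
((x2 ⋄ x1) ⋄ x3) = -20
(x6 ⋄ x5) = 18
((x6 ⋄ x5) ⋄ x4) = 90
(((x2 ⋄ x1) ⋄ x3) ⋄ ((x6 ⋄ x5) ⋄ x4)) = -1800


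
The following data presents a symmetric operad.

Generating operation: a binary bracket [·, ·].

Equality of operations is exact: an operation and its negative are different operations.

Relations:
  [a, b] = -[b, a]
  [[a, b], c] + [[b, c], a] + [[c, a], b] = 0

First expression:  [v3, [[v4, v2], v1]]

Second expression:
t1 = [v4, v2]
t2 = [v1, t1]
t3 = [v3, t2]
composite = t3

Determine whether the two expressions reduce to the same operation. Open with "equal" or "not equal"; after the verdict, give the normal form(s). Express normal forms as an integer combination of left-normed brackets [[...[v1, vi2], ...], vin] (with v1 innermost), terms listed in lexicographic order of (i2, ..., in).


The first expression, normalized: -[[[v1, v2], v4], v3] + [[[v1, v4], v2], v3]
The second expression, normalized: [[[v1, v2], v4], v3] - [[[v1, v4], v2], v3]
They disagree, so not equal.

not equal; first: -[[[v1, v2], v4], v3] + [[[v1, v4], v2], v3]; second: [[[v1, v2], v4], v3] - [[[v1, v4], v2], v3]


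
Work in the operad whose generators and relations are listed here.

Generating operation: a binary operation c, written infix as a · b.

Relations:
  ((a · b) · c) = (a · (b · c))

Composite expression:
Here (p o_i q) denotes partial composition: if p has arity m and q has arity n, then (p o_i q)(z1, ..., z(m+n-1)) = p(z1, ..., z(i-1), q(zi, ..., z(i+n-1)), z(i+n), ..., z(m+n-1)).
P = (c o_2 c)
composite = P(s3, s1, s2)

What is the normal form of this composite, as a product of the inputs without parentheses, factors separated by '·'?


s3 · s1 · s2


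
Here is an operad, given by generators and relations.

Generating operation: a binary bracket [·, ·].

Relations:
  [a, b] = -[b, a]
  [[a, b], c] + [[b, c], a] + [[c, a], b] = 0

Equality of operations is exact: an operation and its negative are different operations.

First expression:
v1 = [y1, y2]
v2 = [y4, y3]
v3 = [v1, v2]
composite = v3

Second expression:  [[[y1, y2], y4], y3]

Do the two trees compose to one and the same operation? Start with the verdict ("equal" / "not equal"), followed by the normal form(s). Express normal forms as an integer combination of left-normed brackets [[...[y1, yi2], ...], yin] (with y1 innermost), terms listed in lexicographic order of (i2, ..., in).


Reducing the first expression gives -[[[y1, y2], y3], y4] + [[[y1, y2], y4], y3]
Reducing the second expression gives [[[y1, y2], y4], y3]
Different reductions; not equal.

not equal: they reduce to -[[[y1, y2], y3], y4] + [[[y1, y2], y4], y3] and [[[y1, y2], y4], y3]


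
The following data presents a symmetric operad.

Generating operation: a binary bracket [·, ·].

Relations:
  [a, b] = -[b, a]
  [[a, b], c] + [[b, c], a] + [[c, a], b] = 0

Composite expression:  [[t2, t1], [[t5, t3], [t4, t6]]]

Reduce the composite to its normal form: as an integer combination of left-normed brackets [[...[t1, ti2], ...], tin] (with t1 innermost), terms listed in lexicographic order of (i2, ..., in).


[[[[[t1, t2], t3], t5], t4], t6] - [[[[[t1, t2], t3], t5], t6], t4] - [[[[[t1, t2], t4], t6], t3], t5] + [[[[[t1, t2], t4], t6], t5], t3] - [[[[[t1, t2], t5], t3], t4], t6] + [[[[[t1, t2], t5], t3], t6], t4] + [[[[[t1, t2], t6], t4], t3], t5] - [[[[[t1, t2], t6], t4], t5], t3]

A multilinear Lie element is pinned by t1-initial words (t1 innermost).
Composite bracket: [[t2, t1], [[t5, t3], [t4, t6]]]
Under [a, b] = ab - ba we get 32 signed associative words (2^5 = 32).
Keep just the words that open with t1:
  sign of t1t2t3t5t4t6 is +1, so it contributes +[[[[[t1, t2], t3], t5], t4], t6]
  sign of t1t2t3t5t6t4 is -1, so it contributes -[[[[[t1, t2], t3], t5], t6], t4]
  sign of t1t2t4t6t3t5 is -1, so it contributes -[[[[[t1, t2], t4], t6], t3], t5]
  sign of t1t2t4t6t5t3 is +1, so it contributes +[[[[[t1, t2], t4], t6], t5], t3]
  sign of t1t2t5t3t4t6 is -1, so it contributes -[[[[[t1, t2], t5], t3], t4], t6]
  sign of t1t2t5t3t6t4 is +1, so it contributes +[[[[[t1, t2], t5], t3], t6], t4]
  sign of t1t2t6t4t3t5 is +1, so it contributes +[[[[[t1, t2], t6], t4], t3], t5]
  sign of t1t2t6t4t5t3 is -1, so it contributes -[[[[[t1, t2], t6], t4], t5], t3]


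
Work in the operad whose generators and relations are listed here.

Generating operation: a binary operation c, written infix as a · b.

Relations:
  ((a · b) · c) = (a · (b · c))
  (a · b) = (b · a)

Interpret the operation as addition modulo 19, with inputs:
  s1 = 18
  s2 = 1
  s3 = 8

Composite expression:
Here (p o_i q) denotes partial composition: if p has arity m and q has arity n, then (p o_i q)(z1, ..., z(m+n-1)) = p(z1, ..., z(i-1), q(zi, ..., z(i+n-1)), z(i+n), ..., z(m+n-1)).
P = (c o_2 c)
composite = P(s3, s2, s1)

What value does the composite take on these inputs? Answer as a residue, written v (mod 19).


8 (mod 19)

(s2 · s1) = 0
(s3 · (s2 · s1)) = 8


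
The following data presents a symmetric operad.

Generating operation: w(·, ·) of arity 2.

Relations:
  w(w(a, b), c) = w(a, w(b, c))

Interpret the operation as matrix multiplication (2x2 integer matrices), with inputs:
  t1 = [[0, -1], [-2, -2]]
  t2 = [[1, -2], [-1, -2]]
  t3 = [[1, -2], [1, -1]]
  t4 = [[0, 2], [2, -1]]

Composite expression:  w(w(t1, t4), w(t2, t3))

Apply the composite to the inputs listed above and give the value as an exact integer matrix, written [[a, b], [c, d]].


w(t1, t4) = [[-2, 1], [-4, -2]]
w(t2, t3) = [[-1, 0], [-3, 4]]
w(w(t1, t4), w(t2, t3)) = [[-1, 4], [10, -8]]

[[-1, 4], [10, -8]]


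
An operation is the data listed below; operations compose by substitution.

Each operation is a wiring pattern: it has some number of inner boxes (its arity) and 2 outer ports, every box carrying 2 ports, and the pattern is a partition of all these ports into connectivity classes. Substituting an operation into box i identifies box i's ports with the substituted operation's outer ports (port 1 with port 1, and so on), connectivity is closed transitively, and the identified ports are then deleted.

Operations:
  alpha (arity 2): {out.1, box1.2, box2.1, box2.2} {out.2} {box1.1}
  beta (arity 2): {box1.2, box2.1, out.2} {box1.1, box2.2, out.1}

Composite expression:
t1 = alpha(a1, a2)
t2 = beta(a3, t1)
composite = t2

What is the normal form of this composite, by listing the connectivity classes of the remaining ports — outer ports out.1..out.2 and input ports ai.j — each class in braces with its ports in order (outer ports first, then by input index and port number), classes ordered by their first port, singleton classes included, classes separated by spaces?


{out.1, a3.1} {out.2, a1.2, a2.1, a2.2, a3.2} {a1.1}


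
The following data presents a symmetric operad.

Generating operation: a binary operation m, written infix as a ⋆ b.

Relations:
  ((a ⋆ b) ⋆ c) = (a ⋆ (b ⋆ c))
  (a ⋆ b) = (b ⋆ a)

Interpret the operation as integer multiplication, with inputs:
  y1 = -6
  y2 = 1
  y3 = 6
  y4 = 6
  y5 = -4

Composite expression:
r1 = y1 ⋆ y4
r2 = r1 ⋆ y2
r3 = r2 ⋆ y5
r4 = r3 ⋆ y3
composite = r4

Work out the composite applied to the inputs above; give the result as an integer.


864

(y1 ⋆ y4) = -36
((y1 ⋆ y4) ⋆ y2) = -36
(((y1 ⋆ y4) ⋆ y2) ⋆ y5) = 144
((((y1 ⋆ y4) ⋆ y2) ⋆ y5) ⋆ y3) = 864


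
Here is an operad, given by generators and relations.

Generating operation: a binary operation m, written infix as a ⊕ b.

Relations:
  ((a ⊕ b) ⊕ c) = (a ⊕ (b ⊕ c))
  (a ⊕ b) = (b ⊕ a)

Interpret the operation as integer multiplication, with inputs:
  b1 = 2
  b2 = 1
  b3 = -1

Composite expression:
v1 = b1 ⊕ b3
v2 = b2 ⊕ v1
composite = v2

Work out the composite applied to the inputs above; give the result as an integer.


-2


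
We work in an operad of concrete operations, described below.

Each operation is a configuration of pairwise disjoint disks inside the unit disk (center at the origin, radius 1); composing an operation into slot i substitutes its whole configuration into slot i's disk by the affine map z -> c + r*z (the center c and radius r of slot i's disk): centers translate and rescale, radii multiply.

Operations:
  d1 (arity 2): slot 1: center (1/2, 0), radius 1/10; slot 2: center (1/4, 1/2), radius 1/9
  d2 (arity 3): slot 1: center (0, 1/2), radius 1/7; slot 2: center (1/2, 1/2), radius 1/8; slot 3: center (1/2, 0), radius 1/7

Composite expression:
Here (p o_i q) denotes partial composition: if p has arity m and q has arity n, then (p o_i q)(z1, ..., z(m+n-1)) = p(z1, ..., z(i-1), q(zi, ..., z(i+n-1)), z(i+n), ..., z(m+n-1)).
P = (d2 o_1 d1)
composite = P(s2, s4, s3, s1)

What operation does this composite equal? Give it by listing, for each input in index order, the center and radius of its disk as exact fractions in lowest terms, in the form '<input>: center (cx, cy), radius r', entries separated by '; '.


s1: center (1/2, 0), radius 1/7; s2: center (1/14, 1/2), radius 1/70; s3: center (1/2, 1/2), radius 1/8; s4: center (1/28, 4/7), radius 1/63

Only the slot chain above each s matters under d2; compose those maps.
input s2: applying the 2 nested substitutions gives center (1/14, 1/2), radius 1/70
input s4: applying the 2 nested substitutions gives center (1/28, 4/7), radius 1/63
input s3: applying the 1 nested substitution gives center (1/2, 1/2), radius 1/8
input s1: applying the 1 nested substitution gives center (1/2, 0), radius 1/7


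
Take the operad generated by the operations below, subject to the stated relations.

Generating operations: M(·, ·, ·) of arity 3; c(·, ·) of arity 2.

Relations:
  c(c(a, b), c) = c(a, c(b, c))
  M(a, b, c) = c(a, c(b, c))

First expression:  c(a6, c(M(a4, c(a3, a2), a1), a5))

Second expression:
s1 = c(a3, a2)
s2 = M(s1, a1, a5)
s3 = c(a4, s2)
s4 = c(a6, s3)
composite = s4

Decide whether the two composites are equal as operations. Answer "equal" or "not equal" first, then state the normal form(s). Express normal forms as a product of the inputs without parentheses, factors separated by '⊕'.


equal: each reduces to a6 ⊕ a4 ⊕ a3 ⊕ a2 ⊕ a1 ⊕ a5

Reducing the first expression gives a6 ⊕ a4 ⊕ a3 ⊕ a2 ⊕ a1 ⊕ a5
Reducing the second expression gives a6 ⊕ a4 ⊕ a3 ⊕ a2 ⊕ a1 ⊕ a5
The forms coincide; equal.


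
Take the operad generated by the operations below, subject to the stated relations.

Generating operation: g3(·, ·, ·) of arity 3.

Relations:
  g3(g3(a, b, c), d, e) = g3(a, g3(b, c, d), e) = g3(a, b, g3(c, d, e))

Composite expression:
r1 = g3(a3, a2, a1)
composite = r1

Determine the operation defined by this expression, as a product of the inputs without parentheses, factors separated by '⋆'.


All parenthesizations of g3 agree; list the a-inputs left to right.
g3(a3, a2, a1) unparenthesizes to a3 ⋆ a2 ⋆ a1

a3 ⋆ a2 ⋆ a1


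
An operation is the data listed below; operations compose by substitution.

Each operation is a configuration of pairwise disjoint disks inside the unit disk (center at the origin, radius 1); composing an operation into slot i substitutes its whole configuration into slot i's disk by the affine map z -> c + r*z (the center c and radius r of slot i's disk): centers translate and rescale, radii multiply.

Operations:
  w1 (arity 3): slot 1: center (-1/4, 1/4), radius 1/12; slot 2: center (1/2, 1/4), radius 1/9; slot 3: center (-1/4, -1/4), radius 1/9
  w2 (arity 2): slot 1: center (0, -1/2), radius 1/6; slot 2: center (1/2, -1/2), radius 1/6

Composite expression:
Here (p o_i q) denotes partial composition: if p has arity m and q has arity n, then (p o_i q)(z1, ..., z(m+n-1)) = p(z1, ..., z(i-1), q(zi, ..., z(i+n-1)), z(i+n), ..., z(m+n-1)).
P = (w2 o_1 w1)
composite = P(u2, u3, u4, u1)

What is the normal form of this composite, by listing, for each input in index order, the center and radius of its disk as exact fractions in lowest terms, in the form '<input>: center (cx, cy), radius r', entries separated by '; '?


Affine substitution under w2: radii multiply and u-centers shift.
u2 passes through 2 substitutions, ending at center (-1/24, -11/24), radius 1/72
u3 passes through 2 substitutions, ending at center (1/12, -11/24), radius 1/54
u4 passes through 2 substitutions, ending at center (-1/24, -13/24), radius 1/54
u1 passes through 1 substitution, ending at center (1/2, -1/2), radius 1/6

u1: center (1/2, -1/2), radius 1/6; u2: center (-1/24, -11/24), radius 1/72; u3: center (1/12, -11/24), radius 1/54; u4: center (-1/24, -13/24), radius 1/54


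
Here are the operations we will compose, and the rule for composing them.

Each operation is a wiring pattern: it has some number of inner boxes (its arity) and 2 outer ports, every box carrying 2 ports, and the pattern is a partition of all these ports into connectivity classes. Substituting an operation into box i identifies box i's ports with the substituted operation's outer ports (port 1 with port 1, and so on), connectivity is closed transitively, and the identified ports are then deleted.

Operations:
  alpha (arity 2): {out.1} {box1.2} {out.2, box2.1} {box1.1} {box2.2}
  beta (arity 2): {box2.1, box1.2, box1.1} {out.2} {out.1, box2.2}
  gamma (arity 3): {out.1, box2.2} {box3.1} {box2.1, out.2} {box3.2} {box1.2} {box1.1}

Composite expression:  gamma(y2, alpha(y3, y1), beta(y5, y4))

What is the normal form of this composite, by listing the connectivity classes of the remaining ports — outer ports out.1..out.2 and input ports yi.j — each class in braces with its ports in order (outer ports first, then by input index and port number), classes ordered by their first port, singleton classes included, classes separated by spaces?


{out.1, y1.1} {out.2} {y1.2} {y2.1} {y2.2} {y3.1} {y3.2} {y4.1, y5.1, y5.2} {y4.2}


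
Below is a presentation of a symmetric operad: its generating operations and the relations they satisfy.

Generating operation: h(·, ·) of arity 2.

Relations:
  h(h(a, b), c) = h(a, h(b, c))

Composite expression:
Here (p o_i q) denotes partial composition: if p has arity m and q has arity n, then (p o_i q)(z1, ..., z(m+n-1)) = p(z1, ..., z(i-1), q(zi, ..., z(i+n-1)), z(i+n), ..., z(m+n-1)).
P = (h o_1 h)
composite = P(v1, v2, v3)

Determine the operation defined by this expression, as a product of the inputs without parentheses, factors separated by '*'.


v1 * v2 * v3

Associativity of h dissolves the nesting; only the v-input order survives.
h(v1, v2) unparenthesizes to v1 * v2
h(h(v1, v2), v3) unparenthesizes to v1 * v2 * v3


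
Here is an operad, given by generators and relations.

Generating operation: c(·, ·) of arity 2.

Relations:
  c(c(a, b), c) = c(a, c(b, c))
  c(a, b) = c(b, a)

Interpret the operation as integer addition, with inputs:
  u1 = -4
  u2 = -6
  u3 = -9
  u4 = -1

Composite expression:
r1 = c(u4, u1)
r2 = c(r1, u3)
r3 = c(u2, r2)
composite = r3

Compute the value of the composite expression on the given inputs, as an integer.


c(u4, u1) = -5
c(c(u4, u1), u3) = -14
c(u2, c(c(u4, u1), u3)) = -20

-20


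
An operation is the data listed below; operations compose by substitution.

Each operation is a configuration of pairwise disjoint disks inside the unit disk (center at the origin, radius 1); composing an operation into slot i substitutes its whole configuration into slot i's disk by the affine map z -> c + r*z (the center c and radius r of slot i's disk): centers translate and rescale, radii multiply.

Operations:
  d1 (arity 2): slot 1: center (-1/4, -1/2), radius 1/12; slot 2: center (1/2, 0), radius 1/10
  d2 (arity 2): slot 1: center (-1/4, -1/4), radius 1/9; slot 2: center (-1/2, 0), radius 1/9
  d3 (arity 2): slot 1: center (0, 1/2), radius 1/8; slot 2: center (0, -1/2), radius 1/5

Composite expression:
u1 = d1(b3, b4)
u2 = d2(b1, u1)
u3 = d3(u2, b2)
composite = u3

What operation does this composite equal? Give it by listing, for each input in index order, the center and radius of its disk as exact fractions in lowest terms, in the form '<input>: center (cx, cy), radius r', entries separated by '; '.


b1: center (-1/32, 15/32), radius 1/72; b2: center (0, -1/2), radius 1/5; b3: center (-19/288, 71/144), radius 1/864; b4: center (-1/18, 1/2), radius 1/720

Follow each b-input down from d3: c' goes to c + r*c', radius to r*r'.
input b1: composing its 2 substitution steps yields center (-1/32, 15/32), radius 1/72
input b3: composing its 3 substitution steps yields center (-19/288, 71/144), radius 1/864
input b4: composing its 3 substitution steps yields center (-1/18, 1/2), radius 1/720
input b2: composing its 1 substitution step yields center (0, -1/2), radius 1/5


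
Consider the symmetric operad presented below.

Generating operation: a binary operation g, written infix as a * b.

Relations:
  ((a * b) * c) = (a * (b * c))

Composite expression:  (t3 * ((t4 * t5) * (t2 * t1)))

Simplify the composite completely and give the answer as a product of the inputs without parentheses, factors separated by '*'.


t3 * t4 * t5 * t2 * t1

Associativity of g dissolves the nesting; only the t-input order survives.
(t4 * t5) collapses to t4 * t5
(t2 * t1) collapses to t2 * t1
((t4 * t5) * (t2 * t1)) collapses to t4 * t5 * t2 * t1
(t3 * ((t4 * t5) * (t2 * t1))) collapses to t3 * t4 * t5 * t2 * t1


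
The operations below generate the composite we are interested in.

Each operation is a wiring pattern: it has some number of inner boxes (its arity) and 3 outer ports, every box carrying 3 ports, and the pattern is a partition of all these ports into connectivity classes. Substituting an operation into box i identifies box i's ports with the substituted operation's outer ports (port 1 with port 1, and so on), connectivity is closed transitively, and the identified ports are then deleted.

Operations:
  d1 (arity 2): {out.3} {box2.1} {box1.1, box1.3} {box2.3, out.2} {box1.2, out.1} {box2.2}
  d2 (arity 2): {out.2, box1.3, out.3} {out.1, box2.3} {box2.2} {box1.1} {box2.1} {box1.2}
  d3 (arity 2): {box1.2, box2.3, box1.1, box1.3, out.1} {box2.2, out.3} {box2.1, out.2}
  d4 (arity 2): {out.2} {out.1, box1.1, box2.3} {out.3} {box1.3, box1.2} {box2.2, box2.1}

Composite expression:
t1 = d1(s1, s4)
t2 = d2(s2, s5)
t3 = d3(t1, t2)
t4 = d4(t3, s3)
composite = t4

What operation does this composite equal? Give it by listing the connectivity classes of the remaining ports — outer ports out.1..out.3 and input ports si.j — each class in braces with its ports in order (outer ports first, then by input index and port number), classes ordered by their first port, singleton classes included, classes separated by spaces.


Treat the ports identified at d4 as solder joints: merge, then drop.
stage d1: inputs (s1, s4), connectivity {out.1, s1.2} {out.2, s4.3} {out.3} {s1.1, s1.3} {s4.1} {s4.2}, out.j its boundary
stage d2: inputs (s2, s5), connectivity {out.1, s5.3} {out.2, out.3, s2.3} {s2.1} {s2.2} {s5.1} {s5.2}, out.j its boundary
stage d3: inputs (s1, s4, s2, s5), connectivity {out.1, out.3, s1.2, s2.3, s4.3} {out.2, s5.3} {s1.1, s1.3} {s2.1} {s2.2} {s4.1} {s4.2} {s5.1} {s5.2}, out.j its boundary
stage d4: inputs (s1, s4, s2, s5, s3), connectivity {out.1, s1.2, s2.3, s3.3, s4.3, s5.3} {out.2} {out.3} {s1.1, s1.3} {s2.1} {s2.2} {s3.1, s3.2} {s4.1} {s4.2} {s5.1} {s5.2}, out.j its boundary

{out.1, s1.2, s2.3, s3.3, s4.3, s5.3} {out.2} {out.3} {s1.1, s1.3} {s2.1} {s2.2} {s3.1, s3.2} {s4.1} {s4.2} {s5.1} {s5.2}
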